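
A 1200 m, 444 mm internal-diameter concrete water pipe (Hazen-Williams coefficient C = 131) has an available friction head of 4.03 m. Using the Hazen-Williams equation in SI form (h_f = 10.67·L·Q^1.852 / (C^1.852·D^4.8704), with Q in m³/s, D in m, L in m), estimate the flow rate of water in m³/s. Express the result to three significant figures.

Rearranging: Q = [h_f·C^1.852·D^4.8704 / (10.67·L)]^(1/1.852)
Q = [4.03·131^1.852·0.444^4.8704 / (10.67·1200)]^0.540 = 0.1991 m³/s

Q ≈ 0.199 m³/s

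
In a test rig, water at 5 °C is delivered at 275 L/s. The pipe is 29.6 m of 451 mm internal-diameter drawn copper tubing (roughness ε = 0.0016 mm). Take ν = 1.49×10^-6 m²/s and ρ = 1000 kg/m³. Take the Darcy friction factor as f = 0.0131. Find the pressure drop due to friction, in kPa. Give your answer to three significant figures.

Δp ≈ 1.27 kPa

V = 4Q/(πD²) = 4·0.275/(π·0.451²) = 1.721 m/s
h_f = f(L/D)V²/(2g) = 0.01310·(29.6/0.451)·1.721²/(2·9.81) = 0.1299 m
Δp = ρg·h_f = 1000·9.81·0.1299 = 1.274 kPa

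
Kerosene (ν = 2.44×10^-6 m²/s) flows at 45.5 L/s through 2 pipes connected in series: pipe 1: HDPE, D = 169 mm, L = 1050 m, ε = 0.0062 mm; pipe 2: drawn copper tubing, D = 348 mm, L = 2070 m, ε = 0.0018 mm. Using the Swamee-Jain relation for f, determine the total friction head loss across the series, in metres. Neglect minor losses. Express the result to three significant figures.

H ≈ 23.4 m

Pipe 1: V = 2.028 m/s, Re = 1.40×10^5, ε/D = 3.67×10^-5, f = 0.01693, h_1 = f(L/D)V²/2g = 22.06 m
Pipe 2: V = 0.4784 m/s, Re = 6.82×10^4, ε/D = 5.17×10^-6, f = 0.01941, h_2 = f(L/D)V²/2g = 1.346 m
Series → Q common, losses add: H = Σh = 23.40 m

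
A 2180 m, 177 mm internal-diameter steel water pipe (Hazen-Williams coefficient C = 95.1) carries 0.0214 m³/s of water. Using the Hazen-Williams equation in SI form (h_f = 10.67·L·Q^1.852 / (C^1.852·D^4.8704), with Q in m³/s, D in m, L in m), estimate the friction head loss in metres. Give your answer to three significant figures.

h_f ≈ 18.8 m

h_f = 10.67·2180·0.0214^1.852 / (95.1^1.852·0.177^4.8704) = 18.78 m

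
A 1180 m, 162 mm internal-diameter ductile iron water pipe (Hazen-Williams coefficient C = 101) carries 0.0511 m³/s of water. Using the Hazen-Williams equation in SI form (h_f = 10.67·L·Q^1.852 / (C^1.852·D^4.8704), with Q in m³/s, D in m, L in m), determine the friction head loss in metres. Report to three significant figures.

h_f = 10.67·1180·0.0511^1.852 / (101^1.852·0.162^4.8704) = 70.15 m

h_f ≈ 70.1 m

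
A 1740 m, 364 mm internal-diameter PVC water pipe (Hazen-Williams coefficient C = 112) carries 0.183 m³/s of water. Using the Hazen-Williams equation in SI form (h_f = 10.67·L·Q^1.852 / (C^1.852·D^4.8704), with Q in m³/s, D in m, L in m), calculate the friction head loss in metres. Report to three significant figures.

h_f ≈ 17.6 m

h_f = 10.67·1740·0.183^1.852 / (112^1.852·0.364^4.8704) = 17.59 m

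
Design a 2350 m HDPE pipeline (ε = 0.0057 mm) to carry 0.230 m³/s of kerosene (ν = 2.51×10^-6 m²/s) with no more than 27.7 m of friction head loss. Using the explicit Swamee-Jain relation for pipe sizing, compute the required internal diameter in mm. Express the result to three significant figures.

D ≈ 356 mm

Swamee-Jain (Type III): D = 0.66·[ε^1.25·(LQ²/(gh_f))^4.75 + ν·Q^9.4·(L/(gh_f))^5.2]^0.04
LQ²/(gh_f) = 0.4575; L/(gh_f) = 8.648
Term 1 = ε^1.25·(…)^4.75 = 6.79×10^-9; Term 2 = ν·Q^9.4·(…)^5.2 = 1.87×10^-7
D = 0.66·(6.79×10^-9 + 1.87×10^-7)^0.04 = 0.3557 m = 356 mm
Check: V = 2.32 m/s, Re = 3.28×10^5, f = 0.01433, h_f = 25.9 m ≈ 27.7 m ✓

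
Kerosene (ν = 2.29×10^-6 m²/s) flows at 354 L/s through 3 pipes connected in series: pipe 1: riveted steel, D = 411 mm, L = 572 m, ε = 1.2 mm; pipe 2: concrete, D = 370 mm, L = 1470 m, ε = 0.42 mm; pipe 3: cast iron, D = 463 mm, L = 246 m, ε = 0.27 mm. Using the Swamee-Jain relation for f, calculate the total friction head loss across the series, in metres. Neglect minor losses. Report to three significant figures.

H ≈ 61.4 m

Pipe 1: V = 2.668 m/s, Re = 4.79×10^5, ε/D = 0.00292, f = 0.02637, h_1 = f(L/D)V²/2g = 13.32 m
Pipe 2: V = 3.292 m/s, Re = 5.32×10^5, ε/D = 0.00114, f = 0.02089, h_2 = f(L/D)V²/2g = 45.85 m
Pipe 3: V = 2.103 m/s, Re = 4.25×10^5, ε/D = 5.83×10^-4, f = 0.01842, h_3 = f(L/D)V²/2g = 2.205 m
Series → Q common, losses add: H = Σh = 61.37 m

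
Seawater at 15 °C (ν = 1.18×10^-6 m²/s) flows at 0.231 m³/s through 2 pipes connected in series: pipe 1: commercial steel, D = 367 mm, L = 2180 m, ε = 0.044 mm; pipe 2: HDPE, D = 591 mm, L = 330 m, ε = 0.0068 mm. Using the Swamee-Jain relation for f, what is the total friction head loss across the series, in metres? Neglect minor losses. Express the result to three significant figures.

Pipe 1: V = 2.184 m/s, Re = 6.79×10^5, ε/D = 1.20×10^-4, f = 0.01425, h_1 = f(L/D)V²/2g = 20.57 m
Pipe 2: V = 0.8421 m/s, Re = 4.22×10^5, ε/D = 1.15×10^-5, f = 0.01366, h_2 = f(L/D)V²/2g = 0.2758 m
Series → Q common, losses add: H = Σh = 20.85 m

H ≈ 20.8 m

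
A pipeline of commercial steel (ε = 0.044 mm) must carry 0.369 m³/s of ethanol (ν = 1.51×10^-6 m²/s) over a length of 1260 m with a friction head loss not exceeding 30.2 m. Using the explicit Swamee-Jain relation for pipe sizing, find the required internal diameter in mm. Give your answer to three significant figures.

D ≈ 370 mm

Swamee-Jain (Type III): D = 0.66·[ε^1.25·(LQ²/(gh_f))^4.75 + ν·Q^9.4·(L/(gh_f))^5.2]^0.04
LQ²/(gh_f) = 0.5791; L/(gh_f) = 4.253
Term 1 = ε^1.25·(…)^4.75 = 2.68×10^-7; Term 2 = ν·Q^9.4·(…)^5.2 = 2.39×10^-7
D = 0.66·(2.68×10^-7 + 2.39×10^-7)^0.04 = 0.3696 m = 370 mm
Check: V = 3.44 m/s, Re = 8.42×10^5, f = 0.01397, h_f = 28.7 m ≈ 30.2 m ✓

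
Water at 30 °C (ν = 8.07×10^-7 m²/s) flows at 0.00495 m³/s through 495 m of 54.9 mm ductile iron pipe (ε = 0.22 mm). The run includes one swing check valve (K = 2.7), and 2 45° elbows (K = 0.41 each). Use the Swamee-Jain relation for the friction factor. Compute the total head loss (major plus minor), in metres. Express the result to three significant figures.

H_L ≈ 59.9 m

V = 4Q/(πD²) = 2.091 m/s; V²/2g = 0.2229 m
Re = 1.42×10^5, ε/D = 0.00401 → f = 0.02941 (Swamee-Jain)
Major: h_f = f(L/D)·V²/2g = 0.02941·9016·0.2229 = 59.11 m
Minor: ΣK = 3.52; h_m = ΣK·V²/2g = 0.7845 m
Total H_L = 59.11 + 0.7845 = 59.89 m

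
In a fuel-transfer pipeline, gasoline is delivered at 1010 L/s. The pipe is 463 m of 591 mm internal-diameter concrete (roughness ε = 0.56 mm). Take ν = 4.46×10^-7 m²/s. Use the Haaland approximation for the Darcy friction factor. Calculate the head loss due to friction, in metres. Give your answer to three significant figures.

h_f ≈ 10.5 m

V = 4Q/(πD²) = 4·1.01/(π·0.591²) = 3.682 m/s
Re = VD/ν = 3.682·0.591/4.46×10^-7 = 4.88×10^6 → turbulent
ε/D = 0.56/591 = 9.48×10^-4
Haaland: f = 0.01948
h_f = f(L/D)V²/(2g) = 0.01948·(463/0.591)·3.682²/(2·9.81) = 10.54 m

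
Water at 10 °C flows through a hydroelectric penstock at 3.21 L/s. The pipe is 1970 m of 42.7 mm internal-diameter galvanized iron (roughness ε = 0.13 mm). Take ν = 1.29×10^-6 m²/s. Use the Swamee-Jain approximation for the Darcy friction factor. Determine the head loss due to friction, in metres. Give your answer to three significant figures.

V = 4Q/(πD²) = 4·0.00321/(π·0.0427²) = 2.242 m/s
Re = VD/ν = 2.242·0.0427/1.29×10^-6 = 7.42×10^4 → turbulent
ε/D = 0.13/42.7 = 0.00304
Swamee-Jain: f = 0.02825
h_f = f(L/D)V²/(2g) = 0.02825·(1970/0.0427)·2.242²/(2·9.81) = 333.8 m

h_f ≈ 334 m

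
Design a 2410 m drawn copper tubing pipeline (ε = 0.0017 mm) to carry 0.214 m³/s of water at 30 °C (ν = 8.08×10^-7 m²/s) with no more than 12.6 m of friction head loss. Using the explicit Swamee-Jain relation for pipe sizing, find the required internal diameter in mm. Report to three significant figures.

D ≈ 391 mm

Swamee-Jain (Type III): D = 0.66·[ε^1.25·(LQ²/(gh_f))^4.75 + ν·Q^9.4·(L/(gh_f))^5.2]^0.04
LQ²/(gh_f) = 0.8929; L/(gh_f) = 19.50
Term 1 = ε^1.25·(…)^4.75 = 3.58×10^-8; Term 2 = ν·Q^9.4·(…)^5.2 = 2.09×10^-6
D = 0.66·(3.58×10^-8 + 2.09×10^-6)^0.04 = 0.3915 m = 391 mm
Check: V = 1.78 m/s, Re = 8.61×10^5, f = 0.01200, h_f = 11.9 m ≈ 12.6 m ✓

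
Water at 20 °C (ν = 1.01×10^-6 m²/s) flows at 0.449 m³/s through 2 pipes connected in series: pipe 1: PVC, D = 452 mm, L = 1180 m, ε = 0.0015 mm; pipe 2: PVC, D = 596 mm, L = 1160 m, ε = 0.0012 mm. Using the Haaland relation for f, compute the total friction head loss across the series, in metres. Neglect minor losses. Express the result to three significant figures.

Pipe 1: V = 2.798 m/s, Re = 1.25×10^6, ε/D = 3.32×10^-6, f = 0.01122, h_1 = f(L/D)V²/2g = 11.69 m
Pipe 2: V = 1.609 m/s, Re = 9.50×10^5, ε/D = 2.01×10^-6, f = 0.01172, h_2 = f(L/D)V²/2g = 3.011 m
Series → Q common, losses add: H = Σh = 14.70 m

H ≈ 14.7 m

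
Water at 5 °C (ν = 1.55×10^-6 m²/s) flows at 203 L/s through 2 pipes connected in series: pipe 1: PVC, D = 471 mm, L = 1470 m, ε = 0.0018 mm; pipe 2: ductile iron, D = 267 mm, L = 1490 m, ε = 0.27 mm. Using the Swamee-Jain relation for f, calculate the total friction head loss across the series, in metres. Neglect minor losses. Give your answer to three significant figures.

H ≈ 78.8 m

Pipe 1: V = 1.165 m/s, Re = 3.54×10^5, ε/D = 3.82×10^-6, f = 0.01399, h_1 = f(L/D)V²/2g = 3.021 m
Pipe 2: V = 3.626 m/s, Re = 6.25×10^5, ε/D = 0.00101, f = 0.02028, h_2 = f(L/D)V²/2g = 75.82 m
Series → Q common, losses add: H = Σh = 78.84 m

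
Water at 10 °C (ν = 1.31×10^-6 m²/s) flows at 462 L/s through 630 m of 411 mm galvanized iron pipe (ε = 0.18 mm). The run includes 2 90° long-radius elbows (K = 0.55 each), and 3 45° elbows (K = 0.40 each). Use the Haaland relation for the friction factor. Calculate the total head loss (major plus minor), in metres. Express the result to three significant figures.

H_L ≈ 17.2 m

V = 4Q/(πD²) = 3.482 m/s; V²/2g = 0.6181 m
Re = 1.09×10^6, ε/D = 4.38×10^-4 → f = 0.01669 (Haaland)
Major: h_f = f(L/D)·V²/2g = 0.01669·1533·0.6181 = 15.81 m
Minor: ΣK = 2.30; h_m = ΣK·V²/2g = 1.422 m
Total H_L = 15.81 + 1.422 = 17.23 m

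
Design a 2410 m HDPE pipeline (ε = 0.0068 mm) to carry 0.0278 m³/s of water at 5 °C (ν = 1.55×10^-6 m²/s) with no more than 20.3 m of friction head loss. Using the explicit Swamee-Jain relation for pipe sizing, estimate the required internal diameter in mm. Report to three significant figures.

Swamee-Jain (Type III): D = 0.66·[ε^1.25·(LQ²/(gh_f))^4.75 + ν·Q^9.4·(L/(gh_f))^5.2]^0.04
LQ²/(gh_f) = 0.009353; L/(gh_f) = 12.10
Term 1 = ε^1.25·(…)^4.75 = 7.99×10^-17; Term 2 = ν·Q^9.4·(…)^5.2 = 1.57×10^-15
D = 0.66·(7.99×10^-17 + 1.57×10^-15)^0.04 = 0.1691 m = 169 mm
Check: V = 1.24 m/s, Re = 1.35×10^5, f = 0.01708, h_f = 19.0 m ≈ 20.3 m ✓

D ≈ 169 mm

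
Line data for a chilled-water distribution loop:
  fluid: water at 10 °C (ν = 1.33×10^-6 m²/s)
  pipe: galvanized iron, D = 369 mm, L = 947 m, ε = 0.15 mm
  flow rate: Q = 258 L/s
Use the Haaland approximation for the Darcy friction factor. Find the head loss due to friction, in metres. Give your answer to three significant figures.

V = 4Q/(πD²) = 4·0.258/(π·0.369²) = 2.413 m/s
Re = VD/ν = 2.413·0.369/1.33×10^-6 = 6.69×10^5 → turbulent
ε/D = 0.15/369 = 4.07×10^-4
Haaland: f = 0.01673
h_f = f(L/D)V²/(2g) = 0.01673·(947/0.369)·2.413²/(2·9.81) = 12.73 m

h_f ≈ 12.7 m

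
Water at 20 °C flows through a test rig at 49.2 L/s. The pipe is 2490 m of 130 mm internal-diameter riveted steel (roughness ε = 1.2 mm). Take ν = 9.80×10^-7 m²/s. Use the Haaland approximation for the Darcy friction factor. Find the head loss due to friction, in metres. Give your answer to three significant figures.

h_f ≈ 498 m

V = 4Q/(πD²) = 4·0.0492/(π·0.130²) = 3.707 m/s
Re = VD/ν = 3.707·0.130/9.80×10^-7 = 4.92×10^5 → turbulent
ε/D = 1.2/130 = 0.00923
Haaland: f = 0.03709
h_f = f(L/D)V²/(2g) = 0.03709·(2490/0.130)·3.707²/(2·9.81) = 497.5 m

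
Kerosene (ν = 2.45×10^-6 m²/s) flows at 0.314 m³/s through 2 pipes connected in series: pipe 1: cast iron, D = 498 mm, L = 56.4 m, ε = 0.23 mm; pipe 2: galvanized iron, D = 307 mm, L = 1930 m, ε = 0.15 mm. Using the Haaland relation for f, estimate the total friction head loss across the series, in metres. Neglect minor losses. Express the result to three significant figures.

H ≈ 101 m

Pipe 1: V = 1.612 m/s, Re = 3.28×10^5, ε/D = 4.62×10^-4, f = 0.01774, h_1 = f(L/D)V²/2g = 0.2662 m
Pipe 2: V = 4.242 m/s, Re = 5.32×10^5, ε/D = 4.89×10^-4, f = 0.01746, h_2 = f(L/D)V²/2g = 100.7 m
Series → Q common, losses add: H = Σh = 100.9 m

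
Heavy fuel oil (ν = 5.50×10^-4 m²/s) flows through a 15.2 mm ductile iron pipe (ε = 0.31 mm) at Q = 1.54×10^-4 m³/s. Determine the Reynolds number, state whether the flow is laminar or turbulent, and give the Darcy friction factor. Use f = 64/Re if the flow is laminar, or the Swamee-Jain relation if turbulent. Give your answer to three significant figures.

Re ≈ 23.5; laminar; f = 64/Re ≈ 2.73

V = 4Q/(πD²) = 0.8487 m/s
Re = VD/ν = 0.8487·0.0152/5.50×10^-4 = 23.5
Re < 2300 → laminar → f = 64/Re = 2.729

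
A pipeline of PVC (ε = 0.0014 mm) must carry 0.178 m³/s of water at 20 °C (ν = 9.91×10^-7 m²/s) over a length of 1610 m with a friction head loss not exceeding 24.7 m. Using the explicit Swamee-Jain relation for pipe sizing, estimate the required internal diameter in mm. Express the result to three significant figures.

D ≈ 294 mm

Swamee-Jain (Type III): D = 0.66·[ε^1.25·(LQ²/(gh_f))^4.75 + ν·Q^9.4·(L/(gh_f))^5.2]^0.04
LQ²/(gh_f) = 0.2105; L/(gh_f) = 6.644
Term 1 = ε^1.25·(…)^4.75 = 2.94×10^-11; Term 2 = ν·Q^9.4·(…)^5.2 = 1.69×10^-9
D = 0.66·(2.94×10^-11 + 1.69×10^-9)^0.04 = 0.2944 m = 294 mm
Check: V = 2.62 m/s, Re = 7.77×10^5, f = 0.01222, h_f = 23.3 m ≈ 24.7 m ✓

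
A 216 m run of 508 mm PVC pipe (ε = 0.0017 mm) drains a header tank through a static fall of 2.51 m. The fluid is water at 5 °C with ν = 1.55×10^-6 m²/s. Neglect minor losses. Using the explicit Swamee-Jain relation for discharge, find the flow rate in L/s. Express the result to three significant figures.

Q ≈ 639 L/s

Swamee-Jain (Type II): Q = -0.965·√(gD⁵h_f/L)·ln[ε/(3.7D) + √(3.17ν²L/(gD³h_f))]
√(gD⁵h_f/L) = √(9.81·0.508⁵·2.51/216) = 0.06210
ε/(3.7D) = 9.04×10^-7; √(3.17ν²L/(gD³h_f)) = 2.26×10^-5
Q = -0.965·0.06210·ln(2.348×10^-5) = 0.6388 m³/s
Check: V = 3.15 m/s, Re = 1.03×10^6, f = 0.01163, h_f = 2.50 m ≈ 2.51 m ✓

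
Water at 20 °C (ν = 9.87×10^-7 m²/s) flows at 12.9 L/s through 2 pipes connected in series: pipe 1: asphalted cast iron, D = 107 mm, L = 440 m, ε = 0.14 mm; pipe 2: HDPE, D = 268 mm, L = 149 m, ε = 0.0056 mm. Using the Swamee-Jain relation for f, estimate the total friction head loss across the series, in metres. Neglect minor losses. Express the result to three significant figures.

H ≈ 9.80 m

Pipe 1: V = 1.435 m/s, Re = 1.56×10^5, ε/D = 0.00131, f = 0.02264, h_1 = f(L/D)V²/2g = 9.767 m
Pipe 2: V = 0.2287 m/s, Re = 6.21×10^4, ε/D = 2.09×10^-5, f = 0.01988, h_2 = f(L/D)V²/2g = 0.02946 m
Series → Q common, losses add: H = Σh = 9.797 m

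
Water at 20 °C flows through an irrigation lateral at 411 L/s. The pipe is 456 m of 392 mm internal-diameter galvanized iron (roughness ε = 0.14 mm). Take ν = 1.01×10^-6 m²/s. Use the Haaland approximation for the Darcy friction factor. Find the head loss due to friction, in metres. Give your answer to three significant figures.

V = 4Q/(πD²) = 4·0.411/(π·0.392²) = 3.405 m/s
Re = VD/ν = 3.405·0.392/1.01×10^-6 = 1.32×10^6 → turbulent
ε/D = 0.14/392 = 3.57×10^-4
Haaland: f = 0.01597
h_f = f(L/D)V²/(2g) = 0.01597·(456/0.392)·3.405²/(2·9.81) = 10.98 m

h_f ≈ 11.0 m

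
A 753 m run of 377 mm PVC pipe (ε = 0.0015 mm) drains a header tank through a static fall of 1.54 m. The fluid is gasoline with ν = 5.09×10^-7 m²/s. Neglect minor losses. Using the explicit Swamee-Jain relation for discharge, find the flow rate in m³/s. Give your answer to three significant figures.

Q ≈ 0.125 m³/s

Swamee-Jain (Type II): Q = -0.965·√(gD⁵h_f/L)·ln[ε/(3.7D) + √(3.17ν²L/(gD³h_f))]
√(gD⁵h_f/L) = √(9.81·0.377⁵·1.54/753) = 0.01236
ε/(3.7D) = 1.08×10^-6; √(3.17ν²L/(gD³h_f)) = 2.76×10^-5
Q = -0.965·0.01236·ln(2.872×10^-5) = 0.1247 m³/s
Check: V = 1.12 m/s, Re = 8.28×10^5, f = 0.01207, h_f = 1.54 m ≈ 1.54 m ✓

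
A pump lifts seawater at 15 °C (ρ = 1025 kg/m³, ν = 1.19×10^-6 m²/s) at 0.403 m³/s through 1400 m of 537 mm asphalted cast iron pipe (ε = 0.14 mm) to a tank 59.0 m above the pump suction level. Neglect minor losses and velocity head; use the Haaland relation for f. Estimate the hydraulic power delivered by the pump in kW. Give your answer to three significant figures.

P_hyd ≈ 265 kW

V = 4Q/(πD²) = 1.779 m/s; Re = 8.03×10^5; ε/D = 2.61×10^-4; f = 0.01539
h_f = f(L/D)V²/2g = 6.473 m
Total head H = z + h_f = 59.0 + 6.473 = 65.47 m
P_hyd = ρgQH = 1025·9.81·0.403·65.47 = 265.3 kW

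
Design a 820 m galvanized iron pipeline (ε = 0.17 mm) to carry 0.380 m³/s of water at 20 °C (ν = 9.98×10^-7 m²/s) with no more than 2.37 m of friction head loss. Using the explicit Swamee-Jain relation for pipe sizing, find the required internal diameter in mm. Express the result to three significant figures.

Swamee-Jain (Type III): D = 0.66·[ε^1.25·(LQ²/(gh_f))^4.75 + ν·Q^9.4·(L/(gh_f))^5.2]^0.04
LQ²/(gh_f) = 5.093; L/(gh_f) = 35.27
Term 1 = ε^1.25·(…)^4.75 = 0.0443; Term 2 = ν·Q^9.4·(…)^5.2 = 0.0125
D = 0.66·(0.0443 + 0.0125)^0.04 = 0.5884 m = 588 mm
Check: V = 1.40 m/s, Re = 8.24×10^5, f = 0.01580, h_f = 2.19 m ≈ 2.37 m ✓

D ≈ 588 mm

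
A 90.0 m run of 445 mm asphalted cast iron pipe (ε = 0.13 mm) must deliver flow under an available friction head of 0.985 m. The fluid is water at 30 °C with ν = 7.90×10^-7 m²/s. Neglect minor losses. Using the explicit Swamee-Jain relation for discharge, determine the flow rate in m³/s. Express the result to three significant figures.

Q ≈ 0.388 m³/s

Swamee-Jain (Type II): Q = -0.965·√(gD⁵h_f/L)·ln[ε/(3.7D) + √(3.17ν²L/(gD³h_f))]
√(gD⁵h_f/L) = √(9.81·0.445⁵·0.985/90.0) = 0.04328
ε/(3.7D) = 7.90×10^-5; √(3.17ν²L/(gD³h_f)) = 1.45×10^-5
Q = -0.965·0.04328·ln(9.342×10^-5) = 0.3876 m³/s
Check: V = 2.49 m/s, Re = 1.40×10^6, f = 0.01548, h_f = 0.991 m ≈ 0.985 m ✓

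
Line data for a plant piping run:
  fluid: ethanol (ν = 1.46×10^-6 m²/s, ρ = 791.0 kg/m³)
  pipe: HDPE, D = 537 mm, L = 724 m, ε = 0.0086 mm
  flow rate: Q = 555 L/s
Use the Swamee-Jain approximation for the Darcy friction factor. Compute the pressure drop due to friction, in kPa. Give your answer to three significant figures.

Δp ≈ 39.0 kPa

V = 4Q/(πD²) = 4·0.555/(π·0.537²) = 2.450 m/s
Re = VD/ν = 2.450·0.537/1.46×10^-6 = 9.01×10^5 → turbulent
ε/D = 0.0086/537 = 1.60×10^-5
Swamee-Jain: f = 0.01218
h_f = f(L/D)V²/(2g) = 0.01218·(724/0.537)·2.450²/(2·9.81) = 5.024 m
Δp = ρg·h_f = 791.0·9.81·5.024 = 38.99 kPa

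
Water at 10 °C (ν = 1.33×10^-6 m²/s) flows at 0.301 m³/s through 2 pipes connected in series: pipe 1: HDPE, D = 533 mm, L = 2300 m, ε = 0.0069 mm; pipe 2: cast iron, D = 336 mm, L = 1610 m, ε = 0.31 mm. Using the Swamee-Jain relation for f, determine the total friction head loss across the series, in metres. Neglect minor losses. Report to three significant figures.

H ≈ 60.8 m

Pipe 1: V = 1.349 m/s, Re = 5.41×10^5, ε/D = 1.29×10^-5, f = 0.01313, h_1 = f(L/D)V²/2g = 5.254 m
Pipe 2: V = 3.395 m/s, Re = 8.58×10^5, ε/D = 9.23×10^-4, f = 0.01973, h_2 = f(L/D)V²/2g = 55.53 m
Series → Q common, losses add: H = Σh = 60.78 m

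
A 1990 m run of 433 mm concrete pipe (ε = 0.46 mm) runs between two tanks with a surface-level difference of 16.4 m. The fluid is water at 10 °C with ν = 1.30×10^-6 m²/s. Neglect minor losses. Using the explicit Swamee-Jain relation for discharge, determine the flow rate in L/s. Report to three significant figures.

Q ≈ 273 L/s

Swamee-Jain (Type II): Q = -0.965·√(gD⁵h_f/L)·ln[ε/(3.7D) + √(3.17ν²L/(gD³h_f))]
√(gD⁵h_f/L) = √(9.81·0.433⁵·16.4/1990) = 0.03508
ε/(3.7D) = 2.87×10^-4; √(3.17ν²L/(gD³h_f)) = 2.86×10^-5
Q = -0.965·0.03508·ln(3.157×10^-4) = 0.2729 m³/s
Check: V = 1.85 m/s, Re = 6.17×10^5, f = 0.02051, h_f = 16.5 m ≈ 16.4 m ✓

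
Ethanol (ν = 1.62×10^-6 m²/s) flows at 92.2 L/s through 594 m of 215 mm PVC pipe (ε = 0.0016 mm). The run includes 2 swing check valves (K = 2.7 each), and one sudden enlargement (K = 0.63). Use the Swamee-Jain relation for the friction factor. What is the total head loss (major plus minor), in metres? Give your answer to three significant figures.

H_L ≈ 14.8 m

V = 4Q/(πD²) = 2.540 m/s; V²/2g = 0.3287 m
Re = 3.37×10^5, ε/D = 7.44×10^-6 → f = 0.01416 (Swamee-Jain)
Major: h_f = f(L/D)·V²/2g = 0.01416·2763·0.3287 = 12.86 m
Minor: ΣK = 6.03; h_m = ΣK·V²/2g = 1.982 m
Total H_L = 12.86 + 1.982 = 14.84 m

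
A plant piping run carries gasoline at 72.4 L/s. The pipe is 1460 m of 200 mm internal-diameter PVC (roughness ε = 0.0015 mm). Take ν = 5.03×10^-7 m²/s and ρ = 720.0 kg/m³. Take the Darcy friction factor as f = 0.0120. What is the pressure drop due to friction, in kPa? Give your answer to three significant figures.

V = 4Q/(πD²) = 4·0.0724/(π·0.200²) = 2.305 m/s
h_f = f(L/D)V²/(2g) = 0.01200·(1460/0.200)·2.305²/(2·9.81) = 23.71 m
Δp = ρg·h_f = 720.0·9.81·23.71 = 167.5 kPa

Δp ≈ 167 kPa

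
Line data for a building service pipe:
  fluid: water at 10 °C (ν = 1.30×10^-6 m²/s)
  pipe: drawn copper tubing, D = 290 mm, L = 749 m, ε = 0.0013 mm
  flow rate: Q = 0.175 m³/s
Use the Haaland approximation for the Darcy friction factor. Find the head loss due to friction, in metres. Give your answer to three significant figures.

V = 4Q/(πD²) = 4·0.175/(π·0.290²) = 2.649 m/s
Re = VD/ν = 2.649·0.290/1.30×10^-6 = 5.91×10^5 → turbulent
ε/D = 0.0013/290 = 4.48×10^-6
Haaland: f = 0.01274
h_f = f(L/D)V²/(2g) = 0.01274·(749/0.290)·2.649²/(2·9.81) = 11.77 m

h_f ≈ 11.8 m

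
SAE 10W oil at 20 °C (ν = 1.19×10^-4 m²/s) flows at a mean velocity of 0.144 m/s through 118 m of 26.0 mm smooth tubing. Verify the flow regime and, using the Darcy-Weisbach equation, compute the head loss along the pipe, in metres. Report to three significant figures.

Re = VD/ν = 0.144·0.02600/1.19×10^-4 = 31.5 → laminar (Re < 2300)
f = 64/Re = 2.034
h_f = f(L/D)V²/(2g) = 2.034·(118/0.02600)·0.144²/(2·9.81) = 9.757 m

h_f ≈ 9.76 m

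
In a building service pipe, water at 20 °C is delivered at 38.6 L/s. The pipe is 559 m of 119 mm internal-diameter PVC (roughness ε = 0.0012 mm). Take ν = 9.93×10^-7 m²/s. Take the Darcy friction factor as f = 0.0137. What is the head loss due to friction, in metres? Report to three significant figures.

h_f ≈ 39.5 m

V = 4Q/(πD²) = 4·0.0386/(π·0.119²) = 3.471 m/s
h_f = f(L/D)V²/(2g) = 0.01370·(559/0.119)·3.471²/(2·9.81) = 39.51 m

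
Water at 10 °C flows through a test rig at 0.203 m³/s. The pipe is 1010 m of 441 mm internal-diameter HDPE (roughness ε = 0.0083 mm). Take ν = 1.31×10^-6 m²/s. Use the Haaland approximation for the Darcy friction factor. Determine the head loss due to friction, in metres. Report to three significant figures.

h_f ≈ 2.79 m

V = 4Q/(πD²) = 4·0.203/(π·0.441²) = 1.329 m/s
Re = VD/ν = 1.329·0.441/1.31×10^-6 = 4.47×10^5 → turbulent
ε/D = 0.0083/441 = 1.88×10^-5
Haaland: f = 0.01353
h_f = f(L/D)V²/(2g) = 0.01353·(1010/0.441)·1.329²/(2·9.81) = 2.790 m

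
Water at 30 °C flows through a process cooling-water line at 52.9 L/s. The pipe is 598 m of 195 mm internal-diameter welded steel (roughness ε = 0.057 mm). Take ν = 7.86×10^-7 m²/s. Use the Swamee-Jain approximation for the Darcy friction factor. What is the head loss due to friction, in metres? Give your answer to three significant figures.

V = 4Q/(πD²) = 4·0.0529/(π·0.195²) = 1.771 m/s
Re = VD/ν = 1.771·0.195/7.86×10^-7 = 4.39×10^5 → turbulent
ε/D = 0.057/195 = 2.92×10^-4
Swamee-Jain: f = 0.01647
h_f = f(L/D)V²/(2g) = 0.01647·(598/0.195)·1.771²/(2·9.81) = 8.075 m

h_f ≈ 8.07 m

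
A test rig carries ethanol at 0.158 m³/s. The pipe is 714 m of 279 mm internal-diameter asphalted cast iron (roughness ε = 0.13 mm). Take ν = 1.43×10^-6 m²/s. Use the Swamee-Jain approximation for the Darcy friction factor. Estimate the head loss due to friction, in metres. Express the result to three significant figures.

h_f ≈ 15.3 m

V = 4Q/(πD²) = 4·0.158/(π·0.279²) = 2.584 m/s
Re = VD/ν = 2.584·0.279/1.43×10^-6 = 5.04×10^5 → turbulent
ε/D = 0.13/279 = 4.66×10^-4
Swamee-Jain: f = 0.01755
h_f = f(L/D)V²/(2g) = 0.01755·(714/0.279)·2.584²/(2·9.81) = 15.29 m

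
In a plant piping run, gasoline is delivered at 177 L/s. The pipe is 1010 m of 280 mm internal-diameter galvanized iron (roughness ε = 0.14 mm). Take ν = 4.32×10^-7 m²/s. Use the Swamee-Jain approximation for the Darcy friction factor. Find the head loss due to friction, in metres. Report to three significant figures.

V = 4Q/(πD²) = 4·0.177/(π·0.280²) = 2.875 m/s
Re = VD/ν = 2.875·0.280/4.32×10^-7 = 1.86×10^6 → turbulent
ε/D = 0.14/280 = 5.00×10^-4
Swamee-Jain: f = 0.01705
h_f = f(L/D)V²/(2g) = 0.01705·(1010/0.280)·2.875²/(2·9.81) = 25.90 m

h_f ≈ 25.9 m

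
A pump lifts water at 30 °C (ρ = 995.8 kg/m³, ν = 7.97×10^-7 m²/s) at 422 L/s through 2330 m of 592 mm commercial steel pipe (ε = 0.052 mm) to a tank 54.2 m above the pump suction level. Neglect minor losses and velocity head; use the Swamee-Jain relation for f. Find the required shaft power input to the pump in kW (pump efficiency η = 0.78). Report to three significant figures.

P_shaft ≈ 319 kW

V = 4Q/(πD²) = 1.533 m/s; Re = 1.14×10^6; ε/D = 8.78×10^-5; f = 0.01318
h_f = f(L/D)V²/2g = 6.213 m
Total head H = z + h_f = 54.2 + 6.213 = 60.41 m
P_hyd = ρgQH = 995.8·9.81·0.422·60.41 = 249.0 kW
P_shaft = P_hyd/η = 249.0/0.78 = 319.3 kW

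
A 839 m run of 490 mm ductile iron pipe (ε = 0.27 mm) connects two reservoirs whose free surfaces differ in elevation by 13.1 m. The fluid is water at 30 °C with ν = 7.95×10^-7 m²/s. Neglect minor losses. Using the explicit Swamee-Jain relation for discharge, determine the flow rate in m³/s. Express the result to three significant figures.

Q ≈ 0.555 m³/s

Swamee-Jain (Type II): Q = -0.965·√(gD⁵h_f/L)·ln[ε/(3.7D) + √(3.17ν²L/(gD³h_f))]
√(gD⁵h_f/L) = √(9.81·0.490⁵·13.1/839) = 0.06578
ε/(3.7D) = 1.49×10^-4; √(3.17ν²L/(gD³h_f)) = 1.05×10^-5
Q = -0.965·0.06578·ln(1.595×10^-4) = 0.5550 m³/s
Check: V = 2.94 m/s, Re = 1.81×10^6, f = 0.01741, h_f = 13.2 m ≈ 13.1 m ✓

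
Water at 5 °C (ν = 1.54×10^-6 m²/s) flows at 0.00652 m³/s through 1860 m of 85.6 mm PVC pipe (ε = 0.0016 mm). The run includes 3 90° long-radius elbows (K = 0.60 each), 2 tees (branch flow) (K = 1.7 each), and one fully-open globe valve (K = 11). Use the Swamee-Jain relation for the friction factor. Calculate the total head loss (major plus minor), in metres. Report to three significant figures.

H_L ≈ 29.2 m

V = 4Q/(πD²) = 1.133 m/s; V²/2g = 0.06542 m
Re = 6.30×10^4, ε/D = 1.87×10^-5 → f = 0.01981 (Swamee-Jain)
Major: h_f = f(L/D)·V²/2g = 0.01981·21729·0.06542 = 28.16 m
Minor: ΣK = 16.2; h_m = ΣK·V²/2g = 1.060 m
Total H_L = 28.16 + 1.060 = 29.22 m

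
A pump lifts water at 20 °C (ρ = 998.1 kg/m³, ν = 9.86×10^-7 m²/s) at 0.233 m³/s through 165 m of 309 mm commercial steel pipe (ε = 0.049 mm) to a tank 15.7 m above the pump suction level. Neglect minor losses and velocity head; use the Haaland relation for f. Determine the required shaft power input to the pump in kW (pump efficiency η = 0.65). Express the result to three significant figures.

P_shaft ≈ 68.1 kW

V = 4Q/(πD²) = 3.107 m/s; Re = 9.74×10^5; ε/D = 1.59×10^-4; f = 0.01414
h_f = f(L/D)V²/2g = 3.715 m
Total head H = z + h_f = 15.7 + 3.715 = 19.41 m
P_hyd = ρgQH = 998.1·9.81·0.233·19.41 = 44.29 kW
P_shaft = P_hyd/η = 44.29/0.65 = 68.14 kW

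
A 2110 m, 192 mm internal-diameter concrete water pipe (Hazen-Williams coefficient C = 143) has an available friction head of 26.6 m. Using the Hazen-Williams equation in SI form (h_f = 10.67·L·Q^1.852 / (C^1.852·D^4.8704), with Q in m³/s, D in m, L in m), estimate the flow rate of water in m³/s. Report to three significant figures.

Q ≈ 0.0490 m³/s

Rearranging: Q = [h_f·C^1.852·D^4.8704 / (10.67·L)]^(1/1.852)
Q = [26.6·143^1.852·0.192^4.8704 / (10.67·2110)]^0.540 = 0.04896 m³/s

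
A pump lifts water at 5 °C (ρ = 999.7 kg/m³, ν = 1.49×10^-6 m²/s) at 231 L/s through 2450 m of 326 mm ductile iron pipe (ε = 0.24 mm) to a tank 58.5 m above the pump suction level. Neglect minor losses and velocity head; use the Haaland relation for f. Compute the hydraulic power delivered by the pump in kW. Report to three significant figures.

P_hyd ≈ 258 kW

V = 4Q/(πD²) = 2.767 m/s; Re = 6.06×10^5; ε/D = 7.36×10^-4; f = 0.01883
h_f = f(L/D)V²/2g = 55.23 m
Total head H = z + h_f = 58.5 + 55.23 = 113.7 m
P_hyd = ρgQH = 999.7·9.81·0.231·113.7 = 257.6 kW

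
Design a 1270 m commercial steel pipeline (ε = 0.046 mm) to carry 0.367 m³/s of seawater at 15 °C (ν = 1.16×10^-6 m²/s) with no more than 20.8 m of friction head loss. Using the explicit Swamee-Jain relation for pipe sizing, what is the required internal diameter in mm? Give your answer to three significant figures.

Swamee-Jain (Type III): D = 0.66·[ε^1.25·(LQ²/(gh_f))^4.75 + ν·Q^9.4·(L/(gh_f))^5.2]^0.04
LQ²/(gh_f) = 0.8383; L/(gh_f) = 6.224
Term 1 = ε^1.25·(…)^4.75 = 1.64×10^-6; Term 2 = ν·Q^9.4·(…)^5.2 = 1.26×10^-6
D = 0.66·(1.64×10^-6 + 1.26×10^-6)^0.04 = 0.3963 m = 396 mm
Check: V = 2.97 m/s, Re = 1.02×10^6, f = 0.01372, h_f = 19.8 m ≈ 20.8 m ✓

D ≈ 396 mm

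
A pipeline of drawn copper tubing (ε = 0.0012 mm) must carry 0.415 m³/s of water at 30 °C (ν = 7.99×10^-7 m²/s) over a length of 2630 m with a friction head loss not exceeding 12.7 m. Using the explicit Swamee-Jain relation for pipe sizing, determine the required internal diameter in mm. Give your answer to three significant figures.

D ≈ 510 mm

Swamee-Jain (Type III): D = 0.66·[ε^1.25·(LQ²/(gh_f))^4.75 + ν·Q^9.4·(L/(gh_f))^5.2]^0.04
LQ²/(gh_f) = 3.636; L/(gh_f) = 21.11
Term 1 = ε^1.25·(…)^4.75 = 1.83×10^-5; Term 2 = ν·Q^9.4·(…)^5.2 = 0.00158
D = 0.66·(1.83×10^-5 + 0.00158)^0.04 = 0.5102 m = 510 mm
Check: V = 2.03 m/s, Re = 1.30×10^6, f = 0.01119, h_f = 12.1 m ≈ 12.7 m ✓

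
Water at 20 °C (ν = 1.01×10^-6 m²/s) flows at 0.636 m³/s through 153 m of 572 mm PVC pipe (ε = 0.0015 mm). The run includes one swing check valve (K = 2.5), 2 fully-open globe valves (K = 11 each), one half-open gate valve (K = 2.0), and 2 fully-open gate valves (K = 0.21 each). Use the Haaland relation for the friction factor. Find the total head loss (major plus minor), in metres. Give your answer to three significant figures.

H_L ≈ 9.32 m

V = 4Q/(πD²) = 2.475 m/s; V²/2g = 0.3122 m
Re = 1.40×10^6, ε/D = 2.62×10^-6 → f = 0.01101 (Haaland)
Major: h_f = f(L/D)·V²/2g = 0.01101·267.5·0.3122 = 0.9194 m
Minor: ΣK = 26.9; h_m = ΣK·V²/2g = 8.405 m
Total H_L = 0.9194 + 8.405 = 9.324 m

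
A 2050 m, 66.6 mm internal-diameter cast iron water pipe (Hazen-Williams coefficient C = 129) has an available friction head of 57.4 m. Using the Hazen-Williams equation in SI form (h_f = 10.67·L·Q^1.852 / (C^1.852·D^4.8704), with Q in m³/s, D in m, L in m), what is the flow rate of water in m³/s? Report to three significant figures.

Rearranging: Q = [h_f·C^1.852·D^4.8704 / (10.67·L)]^(1/1.852)
Q = [57.4·129^1.852·0.0666^4.8704 / (10.67·2050)]^0.540 = 0.004197 m³/s

Q ≈ 0.00420 m³/s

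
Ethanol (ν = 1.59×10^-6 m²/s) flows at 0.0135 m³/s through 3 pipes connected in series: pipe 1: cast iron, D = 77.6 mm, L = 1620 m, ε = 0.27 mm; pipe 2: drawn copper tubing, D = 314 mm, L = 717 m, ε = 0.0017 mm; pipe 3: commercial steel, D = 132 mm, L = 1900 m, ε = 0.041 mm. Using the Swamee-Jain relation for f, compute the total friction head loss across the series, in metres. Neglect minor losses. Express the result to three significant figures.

H ≈ 260 m

Pipe 1: V = 2.854 m/s, Re = 1.39×10^5, ε/D = 0.00348, f = 0.02837, h_1 = f(L/D)V²/2g = 245.9 m
Pipe 2: V = 0.1743 m/s, Re = 3.44×10^4, ε/D = 5.41×10^-6, f = 0.02264, h_2 = f(L/D)V²/2g = 0.08008 m
Pipe 3: V = 0.9865 m/s, Re = 8.19×10^4, ε/D = 3.11×10^-4, f = 0.02016, h_3 = f(L/D)V²/2g = 14.40 m
Series → Q common, losses add: H = Σh = 260.4 m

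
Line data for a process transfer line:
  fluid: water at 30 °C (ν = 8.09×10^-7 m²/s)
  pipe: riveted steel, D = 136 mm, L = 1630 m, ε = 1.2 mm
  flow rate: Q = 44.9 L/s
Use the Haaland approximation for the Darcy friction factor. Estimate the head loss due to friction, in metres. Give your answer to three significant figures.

V = 4Q/(πD²) = 4·0.0449/(π·0.136²) = 3.091 m/s
Re = VD/ν = 3.091·0.136/8.09×10^-7 = 5.20×10^5 → turbulent
ε/D = 1.2/136 = 0.00882
Haaland: f = 0.03654
h_f = f(L/D)V²/(2g) = 0.03654·(1630/0.136)·3.091²/(2·9.81) = 213.2 m

h_f ≈ 213 m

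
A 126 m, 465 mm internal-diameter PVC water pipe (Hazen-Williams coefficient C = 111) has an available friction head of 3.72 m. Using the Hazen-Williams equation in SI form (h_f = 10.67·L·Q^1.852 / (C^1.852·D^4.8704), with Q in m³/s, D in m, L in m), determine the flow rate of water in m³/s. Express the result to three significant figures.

Rearranging: Q = [h_f·C^1.852·D^4.8704 / (10.67·L)]^(1/1.852)
Q = [3.72·111^1.852·0.465^4.8704 / (10.67·126)]^0.540 = 0.6160 m³/s

Q ≈ 0.616 m³/s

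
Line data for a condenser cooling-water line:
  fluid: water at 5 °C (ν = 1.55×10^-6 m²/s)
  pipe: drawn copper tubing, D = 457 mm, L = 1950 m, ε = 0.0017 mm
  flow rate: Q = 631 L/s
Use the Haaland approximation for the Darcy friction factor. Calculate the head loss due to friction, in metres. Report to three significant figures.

V = 4Q/(πD²) = 4·0.631/(π·0.457²) = 3.847 m/s
Re = VD/ν = 3.847·0.457/1.55×10^-6 = 1.13×10^6 → turbulent
ε/D = 0.0017/457 = 3.72×10^-6
Haaland: f = 0.01141
h_f = f(L/D)V²/(2g) = 0.01141·(1950/0.457)·3.847²/(2·9.81) = 36.73 m

h_f ≈ 36.7 m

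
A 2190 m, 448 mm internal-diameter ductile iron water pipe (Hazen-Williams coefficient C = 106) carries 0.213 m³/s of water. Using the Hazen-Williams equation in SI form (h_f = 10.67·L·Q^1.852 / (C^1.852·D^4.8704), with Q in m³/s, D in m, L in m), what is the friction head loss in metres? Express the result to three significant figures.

h_f ≈ 11.8 m

h_f = 10.67·2190·0.213^1.852 / (106^1.852·0.448^4.8704) = 11.81 m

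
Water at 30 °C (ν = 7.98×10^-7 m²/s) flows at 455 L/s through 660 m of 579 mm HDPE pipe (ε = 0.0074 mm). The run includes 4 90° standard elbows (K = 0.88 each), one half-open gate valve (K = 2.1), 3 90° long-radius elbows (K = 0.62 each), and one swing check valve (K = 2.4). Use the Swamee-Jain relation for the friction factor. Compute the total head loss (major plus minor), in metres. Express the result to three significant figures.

H_L ≈ 3.50 m

V = 4Q/(πD²) = 1.728 m/s; V²/2g = 0.1522 m
Re = 1.25×10^6, ε/D = 1.28×10^-5 → f = 0.01153 (Swamee-Jain)
Major: h_f = f(L/D)·V²/2g = 0.01153·1140·0.1522 = 2.001 m
Minor: ΣK = 9.88; h_m = ΣK·V²/2g = 1.504 m
Total H_L = 2.001 + 1.504 = 3.505 m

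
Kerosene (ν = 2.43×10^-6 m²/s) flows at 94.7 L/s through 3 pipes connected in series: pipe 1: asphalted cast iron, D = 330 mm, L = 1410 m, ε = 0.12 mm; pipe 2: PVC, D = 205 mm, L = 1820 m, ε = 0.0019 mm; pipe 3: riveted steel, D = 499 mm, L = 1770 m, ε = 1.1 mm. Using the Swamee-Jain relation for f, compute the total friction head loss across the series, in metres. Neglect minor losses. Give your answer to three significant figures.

H ≈ 62.2 m

Pipe 1: V = 1.107 m/s, Re = 1.50×10^5, ε/D = 3.64×10^-4, f = 0.01877, h_1 = f(L/D)V²/2g = 5.011 m
Pipe 2: V = 2.869 m/s, Re = 2.42×10^5, ε/D = 9.27×10^-6, f = 0.01507, h_2 = f(L/D)V²/2g = 56.12 m
Pipe 3: V = 0.4842 m/s, Re = 9.94×10^4, ε/D = 0.00220, f = 0.02587, h_3 = f(L/D)V²/2g = 1.097 m
Series → Q common, losses add: H = Σh = 62.23 m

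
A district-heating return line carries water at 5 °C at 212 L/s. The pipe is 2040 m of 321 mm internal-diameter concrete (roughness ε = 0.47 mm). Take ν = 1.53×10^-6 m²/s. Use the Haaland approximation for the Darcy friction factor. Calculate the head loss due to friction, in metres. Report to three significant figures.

V = 4Q/(πD²) = 4·0.212/(π·0.321²) = 2.620 m/s
Re = VD/ν = 2.620·0.321/1.53×10^-6 = 5.50×10^5 → turbulent
ε/D = 0.47/321 = 0.00146
Haaland: f = 0.02200
h_f = f(L/D)V²/(2g) = 0.02200·(2040/0.321)·2.620²/(2·9.81) = 48.90 m

h_f ≈ 48.9 m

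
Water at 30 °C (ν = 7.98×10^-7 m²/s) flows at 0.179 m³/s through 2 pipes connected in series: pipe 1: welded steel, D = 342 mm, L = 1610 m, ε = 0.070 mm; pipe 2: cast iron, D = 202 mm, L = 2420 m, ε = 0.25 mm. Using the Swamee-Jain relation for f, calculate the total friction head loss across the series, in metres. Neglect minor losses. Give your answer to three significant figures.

Pipe 1: V = 1.949 m/s, Re = 8.35×10^5, ε/D = 2.05×10^-4, f = 0.01498, h_1 = f(L/D)V²/2g = 13.65 m
Pipe 2: V = 5.585 m/s, Re = 1.41×10^6, ε/D = 0.00124, f = 0.02095, h_2 = f(L/D)V²/2g = 399.1 m
Series → Q common, losses add: H = Σh = 412.7 m

H ≈ 413 m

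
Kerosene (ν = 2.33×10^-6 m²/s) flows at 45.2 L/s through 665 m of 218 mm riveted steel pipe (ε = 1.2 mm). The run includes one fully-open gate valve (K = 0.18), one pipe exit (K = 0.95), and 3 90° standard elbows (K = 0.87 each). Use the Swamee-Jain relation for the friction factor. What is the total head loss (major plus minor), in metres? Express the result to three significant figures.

H_L ≈ 7.64 m

V = 4Q/(πD²) = 1.211 m/s; V²/2g = 0.07474 m
Re = 1.13×10^5, ε/D = 0.00550 → f = 0.03229 (Swamee-Jain)
Major: h_f = f(L/D)·V²/2g = 0.03229·3050·0.07474 = 7.362 m
Minor: ΣK = 3.74; h_m = ΣK·V²/2g = 0.2795 m
Total H_L = 7.362 + 0.2795 = 7.642 m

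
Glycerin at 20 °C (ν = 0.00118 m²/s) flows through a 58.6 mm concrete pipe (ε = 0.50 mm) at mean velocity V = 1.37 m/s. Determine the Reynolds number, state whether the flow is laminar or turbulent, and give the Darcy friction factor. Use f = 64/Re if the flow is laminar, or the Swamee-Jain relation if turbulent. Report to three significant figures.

Re ≈ 68.0; laminar; f = 64/Re ≈ 0.941

Re = VD/ν = 1.370·0.0586/0.00118 = 68.0
Re < 2300 → laminar → f = 64/Re = 0.9407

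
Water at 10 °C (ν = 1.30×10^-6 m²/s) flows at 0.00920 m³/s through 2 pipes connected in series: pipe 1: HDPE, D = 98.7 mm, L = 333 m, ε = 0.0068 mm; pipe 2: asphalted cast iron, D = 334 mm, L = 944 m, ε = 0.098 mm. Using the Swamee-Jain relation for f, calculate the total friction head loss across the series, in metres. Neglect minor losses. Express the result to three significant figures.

Pipe 1: V = 1.202 m/s, Re = 9.13×10^4, ε/D = 6.89×10^-5, f = 0.01860, h_1 = f(L/D)V²/2g = 4.624 m
Pipe 2: V = 0.1050 m/s, Re = 2.70×10^4, ε/D = 2.93×10^-4, f = 0.02481, h_2 = f(L/D)V²/2g = 0.03941 m
Series → Q common, losses add: H = Σh = 4.664 m

H ≈ 4.66 m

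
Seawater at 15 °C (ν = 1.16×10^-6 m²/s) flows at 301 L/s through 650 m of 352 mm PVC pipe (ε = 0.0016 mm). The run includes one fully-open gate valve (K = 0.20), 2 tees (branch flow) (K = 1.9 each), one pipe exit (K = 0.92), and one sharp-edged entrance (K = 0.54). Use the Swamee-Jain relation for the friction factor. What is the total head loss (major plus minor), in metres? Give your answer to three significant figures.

V = 4Q/(πD²) = 3.093 m/s; V²/2g = 0.4876 m
Re = 9.39×10^5, ε/D = 4.55×10^-6 → f = 0.01184 (Swamee-Jain)
Major: h_f = f(L/D)·V²/2g = 0.01184·1847·0.4876 = 10.66 m
Minor: ΣK = 5.46; h_m = ΣK·V²/2g = 2.662 m
Total H_L = 10.66 + 2.662 = 13.32 m

H_L ≈ 13.3 m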